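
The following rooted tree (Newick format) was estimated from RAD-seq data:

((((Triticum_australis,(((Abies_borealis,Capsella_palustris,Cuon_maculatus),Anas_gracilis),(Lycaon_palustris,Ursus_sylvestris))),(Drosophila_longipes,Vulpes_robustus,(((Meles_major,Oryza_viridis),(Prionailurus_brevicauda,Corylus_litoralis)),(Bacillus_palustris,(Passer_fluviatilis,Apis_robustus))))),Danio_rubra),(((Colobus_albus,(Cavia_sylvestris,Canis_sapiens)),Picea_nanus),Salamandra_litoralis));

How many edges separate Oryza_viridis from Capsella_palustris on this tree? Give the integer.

The MRCA of Oryza_viridis and Capsella_palustris is the node subtending ((Triticum_australis,(((Abies_borealis,Capsella_palustris,Cuon_maculatus),Anas_gracilis),(Lycaon_palustris,Ursus_sylvestris))),(Drosophila_longipes,Vulpes_robustus,(((Meles_major,Oryza_viridis),(Prionailurus_brevicauda,Corylus_litoralis)),(Bacillus_palustris,(Passer_fluviatilis,Apis_robustus))))).
From Oryza_viridis up to that node: 5 branches. From Capsella_palustris up to the same node: 5 branches. Total: 5 + 5 = 10.

10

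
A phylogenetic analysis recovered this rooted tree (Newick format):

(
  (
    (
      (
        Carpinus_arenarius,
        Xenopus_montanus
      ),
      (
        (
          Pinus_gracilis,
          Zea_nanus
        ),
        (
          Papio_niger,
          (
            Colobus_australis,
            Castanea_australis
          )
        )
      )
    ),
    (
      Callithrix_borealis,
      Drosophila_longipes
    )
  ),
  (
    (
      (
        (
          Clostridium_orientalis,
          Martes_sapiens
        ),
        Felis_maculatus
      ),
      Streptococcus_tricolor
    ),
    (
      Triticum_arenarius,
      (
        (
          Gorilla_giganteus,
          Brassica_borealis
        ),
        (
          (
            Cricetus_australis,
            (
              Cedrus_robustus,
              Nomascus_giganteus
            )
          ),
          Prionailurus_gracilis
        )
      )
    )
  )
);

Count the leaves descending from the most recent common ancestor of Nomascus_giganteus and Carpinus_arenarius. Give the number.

The MRCA of Nomascus_giganteus and Carpinus_arenarius is the root, so the clade is the entire tree.
That clade contains 20 terminal taxa: Brassica_borealis, Callithrix_borealis, Carpinus_arenarius, Castanea_australis, Cedrus_robustus, Clostridium_orientalis, Colobus_australis, Cricetus_australis, Drosophila_longipes, Felis_maculatus, Gorilla_giganteus, Martes_sapiens, Nomascus_giganteus, Papio_niger, Pinus_gracilis, Prionailurus_gracilis, Streptococcus_tricolor, Triticum_arenarius, Xenopus_montanus, Zea_nanus.

20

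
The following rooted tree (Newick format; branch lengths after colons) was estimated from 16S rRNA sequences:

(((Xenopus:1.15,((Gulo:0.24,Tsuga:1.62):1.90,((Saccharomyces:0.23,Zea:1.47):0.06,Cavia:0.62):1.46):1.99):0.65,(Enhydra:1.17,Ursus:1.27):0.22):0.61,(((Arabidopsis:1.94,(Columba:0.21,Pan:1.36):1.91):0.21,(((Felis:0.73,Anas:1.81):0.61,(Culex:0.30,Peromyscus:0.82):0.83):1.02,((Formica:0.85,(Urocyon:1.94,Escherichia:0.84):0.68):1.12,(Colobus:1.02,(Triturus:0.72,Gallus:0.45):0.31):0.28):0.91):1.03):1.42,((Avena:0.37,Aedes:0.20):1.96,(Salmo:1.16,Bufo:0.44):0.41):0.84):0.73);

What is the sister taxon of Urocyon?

Urocyon attaches to the tree at the node subtending (Urocyon,Escherichia).
The other lineage descending from that same node — the sister group — is the single tip Escherichia.

Escherichia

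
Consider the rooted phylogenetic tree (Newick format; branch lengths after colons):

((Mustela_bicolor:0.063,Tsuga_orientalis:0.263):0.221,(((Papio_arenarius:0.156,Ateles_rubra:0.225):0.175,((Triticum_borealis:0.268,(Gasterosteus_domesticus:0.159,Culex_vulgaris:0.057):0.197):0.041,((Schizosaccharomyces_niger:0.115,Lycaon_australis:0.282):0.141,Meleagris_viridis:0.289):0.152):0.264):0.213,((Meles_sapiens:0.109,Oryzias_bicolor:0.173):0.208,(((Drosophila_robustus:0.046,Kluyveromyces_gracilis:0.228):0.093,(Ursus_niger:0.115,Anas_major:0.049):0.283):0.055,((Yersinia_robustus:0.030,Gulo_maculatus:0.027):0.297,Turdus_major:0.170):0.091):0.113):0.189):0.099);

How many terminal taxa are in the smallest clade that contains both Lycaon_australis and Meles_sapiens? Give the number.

17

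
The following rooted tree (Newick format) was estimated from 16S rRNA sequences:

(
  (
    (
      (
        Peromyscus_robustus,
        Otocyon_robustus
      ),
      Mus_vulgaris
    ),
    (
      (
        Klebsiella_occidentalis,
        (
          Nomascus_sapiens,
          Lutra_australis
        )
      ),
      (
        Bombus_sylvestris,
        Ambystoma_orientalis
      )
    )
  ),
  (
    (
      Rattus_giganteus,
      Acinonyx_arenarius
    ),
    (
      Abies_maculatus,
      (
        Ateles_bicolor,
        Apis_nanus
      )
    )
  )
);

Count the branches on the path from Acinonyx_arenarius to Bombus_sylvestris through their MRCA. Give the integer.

7

The MRCA of Acinonyx_arenarius and Bombus_sylvestris is the root of the tree.
From Acinonyx_arenarius up to that node: 3 branches. From Bombus_sylvestris up to the same node: 4 branches. Total: 3 + 4 = 7.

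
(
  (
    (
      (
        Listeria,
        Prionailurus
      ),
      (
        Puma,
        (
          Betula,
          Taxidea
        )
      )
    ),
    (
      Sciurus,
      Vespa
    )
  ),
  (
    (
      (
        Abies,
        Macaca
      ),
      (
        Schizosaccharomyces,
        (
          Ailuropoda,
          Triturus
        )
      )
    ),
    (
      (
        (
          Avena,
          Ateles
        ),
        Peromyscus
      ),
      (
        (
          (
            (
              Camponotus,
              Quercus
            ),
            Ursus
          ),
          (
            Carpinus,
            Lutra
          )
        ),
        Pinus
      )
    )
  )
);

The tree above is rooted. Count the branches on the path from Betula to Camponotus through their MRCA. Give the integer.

12

The MRCA of Betula and Camponotus is the root of the tree.
From Betula up to that node: 5 branches. From Camponotus up to the same node: 7 branches. Total: 5 + 7 = 12.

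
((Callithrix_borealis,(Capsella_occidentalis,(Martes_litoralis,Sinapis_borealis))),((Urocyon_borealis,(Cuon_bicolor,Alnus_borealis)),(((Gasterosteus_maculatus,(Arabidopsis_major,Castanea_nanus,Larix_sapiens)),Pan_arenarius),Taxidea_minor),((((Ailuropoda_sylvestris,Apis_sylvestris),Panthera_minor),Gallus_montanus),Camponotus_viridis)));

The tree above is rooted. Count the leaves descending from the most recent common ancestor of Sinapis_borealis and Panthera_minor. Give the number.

18

The MRCA of Sinapis_borealis and Panthera_minor is the root, so the clade is the entire tree.
That clade contains 18 terminal taxa: Ailuropoda_sylvestris, Alnus_borealis, Apis_sylvestris, Arabidopsis_major, Callithrix_borealis, Camponotus_viridis, Capsella_occidentalis, Castanea_nanus, Cuon_bicolor, Gallus_montanus, Gasterosteus_maculatus, Larix_sapiens, Martes_litoralis, Pan_arenarius, Panthera_minor, Sinapis_borealis, Taxidea_minor, Urocyon_borealis.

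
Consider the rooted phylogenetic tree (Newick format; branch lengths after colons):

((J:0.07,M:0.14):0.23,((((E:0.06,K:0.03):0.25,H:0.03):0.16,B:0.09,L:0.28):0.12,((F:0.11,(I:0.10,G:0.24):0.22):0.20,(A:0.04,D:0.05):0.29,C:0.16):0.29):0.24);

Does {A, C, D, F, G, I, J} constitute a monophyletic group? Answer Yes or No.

The MRCA of the listed taxa is the root, so the smallest clade containing them is the whole tree.
That clade also contains B, E, H, K, L, M, which are not in the proposed group, so the group is not monophyletic.

No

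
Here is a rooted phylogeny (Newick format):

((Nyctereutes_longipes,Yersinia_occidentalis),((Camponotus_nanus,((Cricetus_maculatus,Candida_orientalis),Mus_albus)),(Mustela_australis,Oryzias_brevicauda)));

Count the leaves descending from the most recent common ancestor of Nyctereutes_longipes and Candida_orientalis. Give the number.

8

The MRCA of Nyctereutes_longipes and Candida_orientalis is the root, so the clade is the entire tree.
That clade contains 8 terminal taxa: Camponotus_nanus, Candida_orientalis, Cricetus_maculatus, Mus_albus, Mustela_australis, Nyctereutes_longipes, Oryzias_brevicauda, Yersinia_occidentalis.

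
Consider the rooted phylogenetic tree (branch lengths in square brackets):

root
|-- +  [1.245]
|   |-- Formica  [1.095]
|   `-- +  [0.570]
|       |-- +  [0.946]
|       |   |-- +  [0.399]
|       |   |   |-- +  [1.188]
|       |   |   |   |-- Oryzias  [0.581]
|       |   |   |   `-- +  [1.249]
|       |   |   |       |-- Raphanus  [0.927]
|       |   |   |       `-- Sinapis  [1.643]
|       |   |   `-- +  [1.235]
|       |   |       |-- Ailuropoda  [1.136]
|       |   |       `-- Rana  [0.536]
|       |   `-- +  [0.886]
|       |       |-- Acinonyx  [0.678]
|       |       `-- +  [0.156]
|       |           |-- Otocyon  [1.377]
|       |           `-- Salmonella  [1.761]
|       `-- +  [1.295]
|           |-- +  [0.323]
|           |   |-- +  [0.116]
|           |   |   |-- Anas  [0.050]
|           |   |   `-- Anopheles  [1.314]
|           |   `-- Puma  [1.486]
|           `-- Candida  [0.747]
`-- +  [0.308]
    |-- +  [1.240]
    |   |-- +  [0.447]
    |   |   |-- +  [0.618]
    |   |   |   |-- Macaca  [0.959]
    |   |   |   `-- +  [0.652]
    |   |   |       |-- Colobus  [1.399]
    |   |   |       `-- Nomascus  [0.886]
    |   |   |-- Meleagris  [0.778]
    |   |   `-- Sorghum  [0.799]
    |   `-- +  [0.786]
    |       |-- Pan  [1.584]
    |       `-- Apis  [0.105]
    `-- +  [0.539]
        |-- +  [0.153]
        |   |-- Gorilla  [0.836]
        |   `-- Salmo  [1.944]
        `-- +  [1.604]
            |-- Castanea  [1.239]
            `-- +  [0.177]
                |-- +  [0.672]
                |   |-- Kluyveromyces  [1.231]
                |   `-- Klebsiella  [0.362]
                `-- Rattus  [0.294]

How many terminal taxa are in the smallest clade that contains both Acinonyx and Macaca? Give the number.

The MRCA of Acinonyx and Macaca is the root, so the clade is the entire tree.
That clade contains 26 terminal taxa: Acinonyx, Ailuropoda, Anas, Anopheles, Apis, Candida, Castanea, Colobus, Formica, Gorilla, Klebsiella, Kluyveromyces, Macaca, Meleagris, Nomascus, Oryzias, Otocyon, Pan, Puma, Rana, Raphanus, Rattus, Salmo, Salmonella, Sinapis, Sorghum.

26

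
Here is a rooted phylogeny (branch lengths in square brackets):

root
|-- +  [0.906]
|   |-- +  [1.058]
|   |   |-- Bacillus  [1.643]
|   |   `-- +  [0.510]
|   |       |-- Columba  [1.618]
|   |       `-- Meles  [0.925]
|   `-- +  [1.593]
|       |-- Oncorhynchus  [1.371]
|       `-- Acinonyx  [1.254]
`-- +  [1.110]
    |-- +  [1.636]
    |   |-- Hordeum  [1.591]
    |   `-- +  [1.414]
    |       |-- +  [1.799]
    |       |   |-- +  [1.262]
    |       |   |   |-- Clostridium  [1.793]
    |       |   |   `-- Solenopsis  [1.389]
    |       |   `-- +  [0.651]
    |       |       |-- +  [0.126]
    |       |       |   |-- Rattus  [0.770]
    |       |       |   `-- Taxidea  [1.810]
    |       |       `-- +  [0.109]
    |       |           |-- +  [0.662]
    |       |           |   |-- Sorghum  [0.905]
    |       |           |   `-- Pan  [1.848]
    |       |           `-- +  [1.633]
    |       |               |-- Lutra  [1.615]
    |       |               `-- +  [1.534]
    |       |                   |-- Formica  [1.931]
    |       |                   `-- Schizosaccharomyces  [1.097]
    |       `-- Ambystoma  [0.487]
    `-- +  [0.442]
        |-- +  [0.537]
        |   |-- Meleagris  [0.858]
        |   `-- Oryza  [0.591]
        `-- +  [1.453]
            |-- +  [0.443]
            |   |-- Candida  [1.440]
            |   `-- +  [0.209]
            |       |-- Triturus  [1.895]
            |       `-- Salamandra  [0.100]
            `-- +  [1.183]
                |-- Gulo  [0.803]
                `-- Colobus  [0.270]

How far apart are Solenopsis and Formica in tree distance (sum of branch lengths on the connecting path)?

8.509

The path runs Solenopsis → … → MRCA → … → Formica; the MRCA is the node subtending ((Clostridium,Solenopsis),((Rattus,Taxidea),((Sorghum,Pan),(Lutra,(Formica,Schizosaccharomyces))))).
Branch lengths along that path: 1.389 + 1.262 + 0.651 + 0.109 + 1.633 + 1.534 + 1.931 = 8.509.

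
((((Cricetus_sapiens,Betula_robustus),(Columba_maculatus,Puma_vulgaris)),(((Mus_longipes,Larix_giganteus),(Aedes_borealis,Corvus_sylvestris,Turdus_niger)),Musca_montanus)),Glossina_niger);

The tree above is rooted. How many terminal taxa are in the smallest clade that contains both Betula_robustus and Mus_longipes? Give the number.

10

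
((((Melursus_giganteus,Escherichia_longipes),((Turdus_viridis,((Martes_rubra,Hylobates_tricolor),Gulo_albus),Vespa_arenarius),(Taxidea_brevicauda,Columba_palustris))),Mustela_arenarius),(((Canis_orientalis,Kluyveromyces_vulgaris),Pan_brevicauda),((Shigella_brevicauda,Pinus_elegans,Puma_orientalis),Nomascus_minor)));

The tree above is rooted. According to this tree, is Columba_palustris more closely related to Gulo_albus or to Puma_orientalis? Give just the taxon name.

Gulo_albus

The MRCA of Columba_palustris and Gulo_albus subtends ((Turdus_viridis,((Martes_rubra,Hylobates_tricolor),Gulo_albus),Vespa_arenarius),(Taxidea_brevicauda,Columba_palustris)) (7 taxa).
The MRCA of Columba_palustris and Puma_orientalis is the root, subtending the entire tree (17 taxa).
The first is nested inside the second, so Columba_palustris shares a more recent common ancestor with Gulo_albus.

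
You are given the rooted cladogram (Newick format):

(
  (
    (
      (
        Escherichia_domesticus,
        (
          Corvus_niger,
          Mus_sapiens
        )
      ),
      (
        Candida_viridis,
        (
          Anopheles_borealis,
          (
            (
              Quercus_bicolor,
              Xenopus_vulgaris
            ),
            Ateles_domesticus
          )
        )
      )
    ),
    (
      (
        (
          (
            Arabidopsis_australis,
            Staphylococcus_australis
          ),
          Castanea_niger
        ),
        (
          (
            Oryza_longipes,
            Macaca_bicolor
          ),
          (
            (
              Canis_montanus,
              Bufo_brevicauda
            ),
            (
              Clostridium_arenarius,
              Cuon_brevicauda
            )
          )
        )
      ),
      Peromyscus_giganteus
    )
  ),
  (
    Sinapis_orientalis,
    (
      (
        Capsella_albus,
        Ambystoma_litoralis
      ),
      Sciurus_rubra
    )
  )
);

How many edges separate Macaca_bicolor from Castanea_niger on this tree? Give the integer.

The MRCA of Macaca_bicolor and Castanea_niger is the node subtending (((Arabidopsis_australis,Staphylococcus_australis),Castanea_niger),((Oryza_longipes,Macaca_bicolor),((Canis_montanus,Bufo_brevicauda),(Clostridium_arenarius,Cuon_brevicauda)))).
From Macaca_bicolor up to that node: 3 branches. From Castanea_niger up to the same node: 2 branches. Total: 3 + 2 = 5.

5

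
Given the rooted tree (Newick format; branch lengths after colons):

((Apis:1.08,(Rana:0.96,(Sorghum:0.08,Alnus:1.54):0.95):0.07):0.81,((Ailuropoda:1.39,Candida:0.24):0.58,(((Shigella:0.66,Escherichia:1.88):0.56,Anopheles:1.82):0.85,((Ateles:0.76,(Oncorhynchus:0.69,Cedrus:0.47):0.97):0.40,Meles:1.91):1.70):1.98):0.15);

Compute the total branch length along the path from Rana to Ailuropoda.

3.96

The path runs Rana → … → MRCA → … → Ailuropoda; the MRCA is the root of the tree.
Branch lengths along that path: 0.96 + 0.07 + 0.81 + 0.15 + 0.58 + 1.39 = 3.96.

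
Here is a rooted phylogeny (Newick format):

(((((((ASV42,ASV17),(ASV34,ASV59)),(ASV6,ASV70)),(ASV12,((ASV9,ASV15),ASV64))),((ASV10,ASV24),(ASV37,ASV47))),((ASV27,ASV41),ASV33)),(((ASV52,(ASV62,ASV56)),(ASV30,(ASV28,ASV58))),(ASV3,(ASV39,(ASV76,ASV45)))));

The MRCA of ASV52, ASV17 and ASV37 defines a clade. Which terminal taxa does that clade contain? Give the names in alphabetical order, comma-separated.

ASV10, ASV12, ASV15, ASV17, ASV24, ASV27, ASV28, ASV3, ASV30, ASV33, ASV34, ASV37, ASV39, ASV41, ASV42, ASV45, ASV47, ASV52, ASV56, ASV58, ASV59, ASV6, ASV62, ASV64, ASV70, ASV76, ASV9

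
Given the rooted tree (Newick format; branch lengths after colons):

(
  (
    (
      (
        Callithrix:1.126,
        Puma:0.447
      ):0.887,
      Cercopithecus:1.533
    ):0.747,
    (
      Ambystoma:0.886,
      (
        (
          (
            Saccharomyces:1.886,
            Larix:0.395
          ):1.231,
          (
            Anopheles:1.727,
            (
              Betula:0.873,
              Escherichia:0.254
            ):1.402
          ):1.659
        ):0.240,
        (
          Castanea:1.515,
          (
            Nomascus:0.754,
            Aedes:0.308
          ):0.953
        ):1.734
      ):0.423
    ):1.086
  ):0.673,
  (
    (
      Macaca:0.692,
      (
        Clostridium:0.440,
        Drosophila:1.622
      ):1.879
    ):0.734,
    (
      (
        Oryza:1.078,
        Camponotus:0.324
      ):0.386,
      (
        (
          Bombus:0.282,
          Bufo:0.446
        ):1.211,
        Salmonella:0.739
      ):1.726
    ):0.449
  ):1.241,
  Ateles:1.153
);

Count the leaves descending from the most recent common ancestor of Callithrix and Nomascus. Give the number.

The MRCA of Callithrix and Nomascus is the node subtending (((Callithrix,Puma),Cercopithecus),(Ambystoma,(((Saccharomyces,Larix),(Anopheles,(Betula,Escherichia))),(Castanea,(Nomascus,Aedes))))).
That clade contains 12 terminal taxa: Aedes, Ambystoma, Anopheles, Betula, Callithrix, Castanea, Cercopithecus, Escherichia, Larix, Nomascus, Puma, Saccharomyces.

12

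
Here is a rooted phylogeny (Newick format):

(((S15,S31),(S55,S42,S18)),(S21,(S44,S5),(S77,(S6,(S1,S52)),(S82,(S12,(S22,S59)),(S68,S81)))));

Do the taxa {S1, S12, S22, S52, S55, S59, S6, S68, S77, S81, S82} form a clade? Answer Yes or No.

No

The MRCA of the listed taxa is the root, so the smallest clade containing them is the whole tree.
That clade also contains S15, S18, S21, S31, S42, S44, S5, which are not in the proposed group, so the group is not monophyletic.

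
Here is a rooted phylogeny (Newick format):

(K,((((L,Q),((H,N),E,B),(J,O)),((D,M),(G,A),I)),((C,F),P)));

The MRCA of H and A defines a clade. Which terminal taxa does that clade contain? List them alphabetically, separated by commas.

Tracing H: it sits inside (H,N).
Tracing A: it sits inside (G,A).
The smallest clade enclosing both is (((L,Q),((H,N),E,B),(J,O)),((D,M),(G,A),I)); the answer is its 13 terminal taxa in alphabetical order.

A, B, D, E, G, H, I, J, L, M, N, O, Q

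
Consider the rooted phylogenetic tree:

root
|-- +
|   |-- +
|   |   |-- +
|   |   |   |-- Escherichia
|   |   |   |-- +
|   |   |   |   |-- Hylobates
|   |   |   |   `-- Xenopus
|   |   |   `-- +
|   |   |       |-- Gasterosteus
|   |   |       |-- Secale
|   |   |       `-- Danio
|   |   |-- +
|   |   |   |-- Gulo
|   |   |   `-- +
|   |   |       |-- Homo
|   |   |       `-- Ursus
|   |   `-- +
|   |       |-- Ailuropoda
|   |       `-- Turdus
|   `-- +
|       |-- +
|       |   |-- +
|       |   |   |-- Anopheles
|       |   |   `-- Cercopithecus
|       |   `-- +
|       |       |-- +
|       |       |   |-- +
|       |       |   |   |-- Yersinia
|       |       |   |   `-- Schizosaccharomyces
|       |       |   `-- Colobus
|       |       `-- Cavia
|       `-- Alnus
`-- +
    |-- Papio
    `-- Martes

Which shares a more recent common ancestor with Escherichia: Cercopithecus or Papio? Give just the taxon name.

Cercopithecus

The MRCA of Escherichia and Cercopithecus subtends (((Escherichia,(Hylobates,Xenopus),(Gasterosteus,Secale,Danio)),(Gulo,(Homo,Ursus)),(Ailuropoda,Turdus)),(((Anopheles,Cercopithecus),(((Yersinia,Schizosaccharomyces),Colobus),Cavia)),Alnus)) (18 taxa).
The MRCA of Escherichia and Papio is the root, subtending the entire tree (20 taxa).
The first is nested inside the second, so Escherichia shares a more recent common ancestor with Cercopithecus.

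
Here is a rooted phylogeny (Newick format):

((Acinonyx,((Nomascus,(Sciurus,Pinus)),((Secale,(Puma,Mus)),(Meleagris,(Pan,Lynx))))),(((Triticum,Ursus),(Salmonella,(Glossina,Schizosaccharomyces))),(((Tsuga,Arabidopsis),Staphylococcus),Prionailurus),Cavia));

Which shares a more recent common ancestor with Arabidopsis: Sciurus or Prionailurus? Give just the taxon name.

Prionailurus

The MRCA of Arabidopsis and Prionailurus subtends (((Tsuga,Arabidopsis),Staphylococcus),Prionailurus) (4 taxa).
The MRCA of Arabidopsis and Sciurus is the root, subtending the entire tree (20 taxa).
The first is nested inside the second, so Arabidopsis shares a more recent common ancestor with Prionailurus.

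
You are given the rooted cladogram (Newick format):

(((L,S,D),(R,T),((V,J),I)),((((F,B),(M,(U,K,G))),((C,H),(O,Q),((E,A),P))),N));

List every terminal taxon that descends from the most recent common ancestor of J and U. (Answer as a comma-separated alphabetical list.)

A, B, C, D, E, F, G, H, I, J, K, L, M, N, O, P, Q, R, S, T, U, V

Tracing J: it sits inside (V,J).
Tracing U: it sits inside (U,K,G).
The smallest clade enclosing both is the whole tree (their MRCA is the root), so the answer is all 22 tips in alphabetical order.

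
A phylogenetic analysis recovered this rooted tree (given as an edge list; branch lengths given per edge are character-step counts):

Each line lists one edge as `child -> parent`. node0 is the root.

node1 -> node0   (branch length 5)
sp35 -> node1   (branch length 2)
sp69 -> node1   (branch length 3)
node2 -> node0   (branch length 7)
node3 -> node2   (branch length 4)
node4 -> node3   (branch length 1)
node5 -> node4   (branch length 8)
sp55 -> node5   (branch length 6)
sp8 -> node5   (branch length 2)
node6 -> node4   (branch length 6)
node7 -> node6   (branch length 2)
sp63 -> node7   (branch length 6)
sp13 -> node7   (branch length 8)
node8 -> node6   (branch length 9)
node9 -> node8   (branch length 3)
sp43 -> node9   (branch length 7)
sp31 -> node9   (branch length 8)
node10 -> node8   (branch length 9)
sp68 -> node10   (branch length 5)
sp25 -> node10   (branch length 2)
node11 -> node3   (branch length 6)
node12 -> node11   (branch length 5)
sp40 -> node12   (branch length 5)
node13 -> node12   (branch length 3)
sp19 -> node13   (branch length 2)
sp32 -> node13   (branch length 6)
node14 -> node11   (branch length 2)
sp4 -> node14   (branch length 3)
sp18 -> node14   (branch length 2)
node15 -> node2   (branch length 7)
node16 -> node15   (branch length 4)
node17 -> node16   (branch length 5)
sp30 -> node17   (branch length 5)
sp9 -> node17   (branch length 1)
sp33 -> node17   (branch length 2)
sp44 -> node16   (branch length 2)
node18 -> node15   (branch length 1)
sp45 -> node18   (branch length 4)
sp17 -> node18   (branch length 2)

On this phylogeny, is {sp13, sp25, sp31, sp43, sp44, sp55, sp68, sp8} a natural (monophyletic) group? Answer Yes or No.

No

The MRCA of the listed taxa subtends ((((sp55,sp8),((sp63,sp13),((sp43,sp31),(sp68,sp25)))),((sp40,(sp19,sp32)),(sp4,sp18))),(((sp30,sp9,sp33),sp44),(sp45,sp17))).
That clade also contains sp17, sp18, sp19, sp30, sp32, sp33, sp4, sp40, sp45, sp63, sp9, which are not in the proposed group, so the group is not monophyletic.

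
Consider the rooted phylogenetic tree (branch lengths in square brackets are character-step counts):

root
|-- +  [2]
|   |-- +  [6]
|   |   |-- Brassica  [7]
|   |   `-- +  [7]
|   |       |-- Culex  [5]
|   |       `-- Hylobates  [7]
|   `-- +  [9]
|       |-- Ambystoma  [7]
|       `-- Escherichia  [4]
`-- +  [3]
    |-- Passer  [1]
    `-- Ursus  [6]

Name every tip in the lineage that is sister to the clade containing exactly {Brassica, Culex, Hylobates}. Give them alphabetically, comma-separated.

Ambystoma, Escherichia

The clade containing exactly {Brassica, Culex, Hylobates} attaches to the tree at the node subtending ((Brassica,(Culex,Hylobates)),(Ambystoma,Escherichia)).
The other lineage descending from that same node — the sister group — is (Ambystoma,Escherichia); its 2 tips in alphabetical order are the answer.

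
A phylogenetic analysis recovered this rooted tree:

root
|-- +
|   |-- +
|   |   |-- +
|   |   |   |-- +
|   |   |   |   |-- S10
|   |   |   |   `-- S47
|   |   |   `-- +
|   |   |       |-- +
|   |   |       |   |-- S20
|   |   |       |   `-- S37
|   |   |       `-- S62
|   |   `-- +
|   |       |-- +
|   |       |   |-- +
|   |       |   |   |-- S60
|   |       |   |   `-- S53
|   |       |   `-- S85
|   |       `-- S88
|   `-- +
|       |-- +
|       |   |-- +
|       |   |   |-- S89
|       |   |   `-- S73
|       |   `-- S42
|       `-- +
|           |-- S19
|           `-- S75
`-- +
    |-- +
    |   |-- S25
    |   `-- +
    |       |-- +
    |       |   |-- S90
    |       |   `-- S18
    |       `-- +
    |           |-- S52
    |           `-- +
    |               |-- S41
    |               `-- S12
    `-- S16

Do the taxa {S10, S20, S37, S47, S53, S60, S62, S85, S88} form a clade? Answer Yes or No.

Yes

The most recent common ancestor of these taxa subtends (((S10,S47),((S20,S37),S62)),(((S60,S53),S85),S88)).
That clade has exactly 9 tips — every listed taxon and nothing else — so the group is monophyletic.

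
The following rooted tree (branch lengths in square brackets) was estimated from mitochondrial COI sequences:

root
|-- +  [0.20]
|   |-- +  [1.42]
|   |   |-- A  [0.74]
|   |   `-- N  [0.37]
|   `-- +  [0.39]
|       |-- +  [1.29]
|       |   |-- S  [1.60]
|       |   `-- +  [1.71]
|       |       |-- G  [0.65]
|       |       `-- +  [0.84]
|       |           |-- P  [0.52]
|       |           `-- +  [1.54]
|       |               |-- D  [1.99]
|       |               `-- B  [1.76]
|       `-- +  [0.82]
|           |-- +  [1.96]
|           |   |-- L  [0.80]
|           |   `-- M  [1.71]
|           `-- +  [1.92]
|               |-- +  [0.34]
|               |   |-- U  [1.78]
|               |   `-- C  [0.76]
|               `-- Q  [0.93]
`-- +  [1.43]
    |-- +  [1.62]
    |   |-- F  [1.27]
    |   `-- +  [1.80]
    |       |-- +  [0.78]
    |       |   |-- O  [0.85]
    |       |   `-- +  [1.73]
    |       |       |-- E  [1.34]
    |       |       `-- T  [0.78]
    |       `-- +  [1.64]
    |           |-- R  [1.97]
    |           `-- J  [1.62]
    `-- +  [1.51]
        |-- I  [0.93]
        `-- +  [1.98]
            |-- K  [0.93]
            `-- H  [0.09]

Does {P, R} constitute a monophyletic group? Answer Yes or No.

The MRCA of the listed taxa is the root, so the smallest clade containing them is the whole tree.
That clade also contains A, B, C, D, E, F, G, H, I, J, K, L, M, N, O, Q, S, T, U, which are not in the proposed group, so the group is not monophyletic.

No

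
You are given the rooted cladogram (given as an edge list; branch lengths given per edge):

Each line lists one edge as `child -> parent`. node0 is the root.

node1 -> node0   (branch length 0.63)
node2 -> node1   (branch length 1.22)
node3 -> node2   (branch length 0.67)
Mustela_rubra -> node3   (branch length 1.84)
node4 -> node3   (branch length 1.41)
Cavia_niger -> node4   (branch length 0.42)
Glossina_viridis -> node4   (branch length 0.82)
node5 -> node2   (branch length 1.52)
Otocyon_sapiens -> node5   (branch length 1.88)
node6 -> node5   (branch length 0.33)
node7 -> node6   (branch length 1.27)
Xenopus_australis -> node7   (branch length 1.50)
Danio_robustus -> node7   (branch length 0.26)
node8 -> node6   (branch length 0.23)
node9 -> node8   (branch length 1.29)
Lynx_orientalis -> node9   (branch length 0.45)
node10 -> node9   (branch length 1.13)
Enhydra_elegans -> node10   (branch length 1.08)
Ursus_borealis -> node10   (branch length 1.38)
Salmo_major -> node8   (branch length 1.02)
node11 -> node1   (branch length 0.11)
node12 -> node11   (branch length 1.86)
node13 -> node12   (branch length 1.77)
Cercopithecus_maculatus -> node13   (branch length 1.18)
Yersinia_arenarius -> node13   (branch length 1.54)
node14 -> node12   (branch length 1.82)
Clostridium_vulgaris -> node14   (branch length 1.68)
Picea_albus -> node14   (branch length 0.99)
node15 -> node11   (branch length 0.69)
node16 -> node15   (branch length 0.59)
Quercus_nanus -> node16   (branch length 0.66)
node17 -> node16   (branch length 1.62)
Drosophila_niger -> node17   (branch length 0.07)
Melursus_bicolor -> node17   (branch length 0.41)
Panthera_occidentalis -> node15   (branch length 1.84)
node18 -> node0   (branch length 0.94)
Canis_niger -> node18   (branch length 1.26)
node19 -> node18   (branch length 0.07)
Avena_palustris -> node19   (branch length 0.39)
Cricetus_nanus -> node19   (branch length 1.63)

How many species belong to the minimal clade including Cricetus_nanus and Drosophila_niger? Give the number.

21

The MRCA of Cricetus_nanus and Drosophila_niger is the root, so the clade is the entire tree.
That clade contains 21 terminal taxa: Avena_palustris, Canis_niger, Cavia_niger, Cercopithecus_maculatus, Clostridium_vulgaris, Cricetus_nanus, Danio_robustus, Drosophila_niger, Enhydra_elegans, Glossina_viridis, Lynx_orientalis, Melursus_bicolor, Mustela_rubra, Otocyon_sapiens, Panthera_occidentalis, Picea_albus, Quercus_nanus, Salmo_major, Ursus_borealis, Xenopus_australis, Yersinia_arenarius.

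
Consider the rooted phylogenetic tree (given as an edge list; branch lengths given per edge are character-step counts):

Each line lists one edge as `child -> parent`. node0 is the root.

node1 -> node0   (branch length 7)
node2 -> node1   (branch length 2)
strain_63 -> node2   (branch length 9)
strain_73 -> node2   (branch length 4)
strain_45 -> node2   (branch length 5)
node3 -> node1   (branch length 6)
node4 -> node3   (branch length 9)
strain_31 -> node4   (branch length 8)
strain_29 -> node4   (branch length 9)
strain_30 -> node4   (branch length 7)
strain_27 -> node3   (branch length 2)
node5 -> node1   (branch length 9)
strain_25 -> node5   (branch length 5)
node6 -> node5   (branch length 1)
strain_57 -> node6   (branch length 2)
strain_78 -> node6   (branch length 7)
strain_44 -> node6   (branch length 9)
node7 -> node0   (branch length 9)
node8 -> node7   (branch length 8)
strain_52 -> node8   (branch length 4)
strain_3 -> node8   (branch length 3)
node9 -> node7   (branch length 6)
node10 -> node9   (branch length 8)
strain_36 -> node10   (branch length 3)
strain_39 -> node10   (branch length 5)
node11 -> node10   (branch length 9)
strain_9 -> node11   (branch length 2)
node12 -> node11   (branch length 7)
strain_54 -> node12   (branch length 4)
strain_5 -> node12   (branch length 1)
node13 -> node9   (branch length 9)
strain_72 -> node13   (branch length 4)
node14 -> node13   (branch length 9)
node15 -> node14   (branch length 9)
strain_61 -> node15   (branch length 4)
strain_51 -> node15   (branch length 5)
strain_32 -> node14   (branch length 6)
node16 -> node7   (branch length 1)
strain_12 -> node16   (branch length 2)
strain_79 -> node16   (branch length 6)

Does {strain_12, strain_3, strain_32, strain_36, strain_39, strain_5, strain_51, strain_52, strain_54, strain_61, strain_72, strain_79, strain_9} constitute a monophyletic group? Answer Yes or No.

The most recent common ancestor of these taxa subtends ((strain_52,strain_3),((strain_36,strain_39,(strain_9,(strain_54,strain_5))),(strain_72,((strain_61,strain_51),strain_32))),(strain_12,strain_79)).
That clade has exactly 13 tips — every listed taxon and nothing else — so the group is monophyletic.

Yes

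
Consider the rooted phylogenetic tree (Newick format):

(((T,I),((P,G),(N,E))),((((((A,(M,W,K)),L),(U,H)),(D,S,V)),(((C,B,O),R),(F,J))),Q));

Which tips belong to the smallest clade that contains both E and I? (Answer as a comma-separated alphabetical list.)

E, G, I, N, P, T

Tracing E: it sits inside (N,E).
Tracing I: it sits inside (T,I).
The smallest clade enclosing both is ((T,I),((P,G),(N,E))); the answer is its 6 terminal taxa in alphabetical order.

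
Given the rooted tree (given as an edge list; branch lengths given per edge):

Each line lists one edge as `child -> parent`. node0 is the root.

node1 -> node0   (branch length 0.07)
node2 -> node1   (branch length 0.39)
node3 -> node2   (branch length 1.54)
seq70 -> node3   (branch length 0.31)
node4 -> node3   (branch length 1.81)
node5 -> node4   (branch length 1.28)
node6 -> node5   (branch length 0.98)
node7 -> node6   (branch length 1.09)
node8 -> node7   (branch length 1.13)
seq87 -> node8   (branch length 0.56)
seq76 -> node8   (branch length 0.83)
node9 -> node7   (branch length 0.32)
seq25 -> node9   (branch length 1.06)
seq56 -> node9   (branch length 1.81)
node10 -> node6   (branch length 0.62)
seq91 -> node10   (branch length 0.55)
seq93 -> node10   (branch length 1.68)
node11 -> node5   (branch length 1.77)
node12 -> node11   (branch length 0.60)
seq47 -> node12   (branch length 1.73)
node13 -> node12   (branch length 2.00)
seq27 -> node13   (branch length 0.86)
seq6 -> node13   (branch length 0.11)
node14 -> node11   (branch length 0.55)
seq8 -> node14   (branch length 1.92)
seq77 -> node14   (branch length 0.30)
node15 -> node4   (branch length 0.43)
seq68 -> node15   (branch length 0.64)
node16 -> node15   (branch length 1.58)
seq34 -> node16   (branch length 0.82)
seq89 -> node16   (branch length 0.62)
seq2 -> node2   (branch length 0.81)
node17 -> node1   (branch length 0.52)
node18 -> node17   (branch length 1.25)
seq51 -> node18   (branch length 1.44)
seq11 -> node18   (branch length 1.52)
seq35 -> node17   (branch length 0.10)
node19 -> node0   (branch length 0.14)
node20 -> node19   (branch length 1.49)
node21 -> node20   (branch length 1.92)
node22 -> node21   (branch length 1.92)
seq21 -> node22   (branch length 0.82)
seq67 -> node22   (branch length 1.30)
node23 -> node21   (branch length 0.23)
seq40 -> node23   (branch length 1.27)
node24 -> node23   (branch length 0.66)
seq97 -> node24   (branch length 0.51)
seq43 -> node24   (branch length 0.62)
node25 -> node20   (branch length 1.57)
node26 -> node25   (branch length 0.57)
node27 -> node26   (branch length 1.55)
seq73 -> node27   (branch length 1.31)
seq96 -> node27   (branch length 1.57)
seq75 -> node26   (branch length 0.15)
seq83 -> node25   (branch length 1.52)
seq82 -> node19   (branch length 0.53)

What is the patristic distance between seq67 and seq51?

10.05

The path runs seq67 → … → MRCA → … → seq51; the MRCA is the root of the tree.
Branch lengths along that path: 1.30 + 1.92 + 1.92 + 1.49 + 0.14 + 0.07 + 0.52 + 1.25 + 1.44 = 10.05.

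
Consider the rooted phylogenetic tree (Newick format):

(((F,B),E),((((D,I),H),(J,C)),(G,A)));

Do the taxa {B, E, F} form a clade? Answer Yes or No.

The most recent common ancestor of these taxa subtends ((F,B),E).
That clade has exactly 3 tips — every listed taxon and nothing else — so the group is monophyletic.

Yes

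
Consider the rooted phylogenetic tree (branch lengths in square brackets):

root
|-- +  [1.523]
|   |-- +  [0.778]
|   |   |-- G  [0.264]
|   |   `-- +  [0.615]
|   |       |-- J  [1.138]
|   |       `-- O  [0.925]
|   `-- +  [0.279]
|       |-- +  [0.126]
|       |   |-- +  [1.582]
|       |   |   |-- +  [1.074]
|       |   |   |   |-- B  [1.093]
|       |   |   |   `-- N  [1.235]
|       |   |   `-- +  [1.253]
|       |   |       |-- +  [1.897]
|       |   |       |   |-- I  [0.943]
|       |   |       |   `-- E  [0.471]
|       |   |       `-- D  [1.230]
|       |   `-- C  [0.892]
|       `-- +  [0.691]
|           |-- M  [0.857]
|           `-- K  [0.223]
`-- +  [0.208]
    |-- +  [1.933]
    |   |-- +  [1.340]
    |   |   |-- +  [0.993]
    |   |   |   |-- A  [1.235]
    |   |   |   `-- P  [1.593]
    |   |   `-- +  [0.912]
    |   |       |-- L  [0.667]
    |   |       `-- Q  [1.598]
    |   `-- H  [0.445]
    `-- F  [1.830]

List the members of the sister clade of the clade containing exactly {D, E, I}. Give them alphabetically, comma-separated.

B, N

The clade containing exactly {D, E, I} attaches to the tree at the node subtending ((B,N),((I,E),D)).
The other lineage descending from that same node — the sister group — is (B,N); its 2 tips in alphabetical order are the answer.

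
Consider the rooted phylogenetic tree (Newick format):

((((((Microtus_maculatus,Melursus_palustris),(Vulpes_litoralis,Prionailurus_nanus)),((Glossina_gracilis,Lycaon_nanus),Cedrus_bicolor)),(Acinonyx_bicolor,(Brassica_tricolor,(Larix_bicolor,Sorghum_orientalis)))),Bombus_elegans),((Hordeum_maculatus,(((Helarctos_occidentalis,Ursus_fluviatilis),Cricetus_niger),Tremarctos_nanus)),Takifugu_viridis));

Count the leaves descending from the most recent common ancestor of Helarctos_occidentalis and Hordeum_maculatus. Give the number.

The MRCA of Helarctos_occidentalis and Hordeum_maculatus is the node subtending (Hordeum_maculatus,(((Helarctos_occidentalis,Ursus_fluviatilis),Cricetus_niger),Tremarctos_nanus)).
That clade contains 5 terminal taxa: Cricetus_niger, Helarctos_occidentalis, Hordeum_maculatus, Tremarctos_nanus, Ursus_fluviatilis.

5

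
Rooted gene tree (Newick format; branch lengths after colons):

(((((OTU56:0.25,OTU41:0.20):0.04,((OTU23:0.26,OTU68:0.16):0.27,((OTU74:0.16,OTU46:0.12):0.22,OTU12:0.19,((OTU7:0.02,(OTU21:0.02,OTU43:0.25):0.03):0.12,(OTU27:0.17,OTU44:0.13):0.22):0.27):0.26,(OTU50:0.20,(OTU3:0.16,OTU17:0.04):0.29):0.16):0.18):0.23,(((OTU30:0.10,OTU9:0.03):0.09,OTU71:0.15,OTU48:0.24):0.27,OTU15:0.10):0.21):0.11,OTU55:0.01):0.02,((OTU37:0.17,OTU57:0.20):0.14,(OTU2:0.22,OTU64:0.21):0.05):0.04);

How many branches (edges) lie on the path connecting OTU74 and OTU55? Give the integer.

The MRCA of OTU74 and OTU55 is the node subtending ((((OTU56,OTU41),((OTU23,OTU68),((OTU74,OTU46),OTU12,((OTU7,(OTU21,OTU43)),(OTU27,OTU44))),(OTU50,(OTU3,OTU17)))),(((OTU30,OTU9),OTU71,OTU48),OTU15)),OTU55).
From OTU74 up to that node: 6 branches. From OTU55 up to the same node: 1 branch. Total: 6 + 1 = 7.

7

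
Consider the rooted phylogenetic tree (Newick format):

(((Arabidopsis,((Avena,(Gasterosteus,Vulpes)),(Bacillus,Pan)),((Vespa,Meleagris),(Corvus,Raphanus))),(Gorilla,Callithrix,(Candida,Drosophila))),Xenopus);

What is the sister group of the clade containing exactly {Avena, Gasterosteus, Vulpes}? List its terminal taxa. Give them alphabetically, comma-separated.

The clade containing exactly {Avena, Gasterosteus, Vulpes} attaches to the tree at the node subtending ((Avena,(Gasterosteus,Vulpes)),(Bacillus,Pan)).
The other lineage descending from that same node — the sister group — is (Bacillus,Pan); its 2 tips in alphabetical order are the answer.

Bacillus, Pan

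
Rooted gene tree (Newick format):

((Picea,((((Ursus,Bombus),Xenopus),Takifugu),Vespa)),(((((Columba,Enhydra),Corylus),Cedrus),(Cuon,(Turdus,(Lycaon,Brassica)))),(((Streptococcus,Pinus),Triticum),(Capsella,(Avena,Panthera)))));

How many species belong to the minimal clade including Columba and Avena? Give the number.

The MRCA of Columba and Avena is the node subtending (((((Columba,Enhydra),Corylus),Cedrus),(Cuon,(Turdus,(Lycaon,Brassica)))),(((Streptococcus,Pinus),Triticum),(Capsella,(Avena,Panthera)))).
That clade contains 14 terminal taxa: Avena, Brassica, Capsella, Cedrus, Columba, Corylus, Cuon, Enhydra, Lycaon, Panthera, Pinus, Streptococcus, Triticum, Turdus.

14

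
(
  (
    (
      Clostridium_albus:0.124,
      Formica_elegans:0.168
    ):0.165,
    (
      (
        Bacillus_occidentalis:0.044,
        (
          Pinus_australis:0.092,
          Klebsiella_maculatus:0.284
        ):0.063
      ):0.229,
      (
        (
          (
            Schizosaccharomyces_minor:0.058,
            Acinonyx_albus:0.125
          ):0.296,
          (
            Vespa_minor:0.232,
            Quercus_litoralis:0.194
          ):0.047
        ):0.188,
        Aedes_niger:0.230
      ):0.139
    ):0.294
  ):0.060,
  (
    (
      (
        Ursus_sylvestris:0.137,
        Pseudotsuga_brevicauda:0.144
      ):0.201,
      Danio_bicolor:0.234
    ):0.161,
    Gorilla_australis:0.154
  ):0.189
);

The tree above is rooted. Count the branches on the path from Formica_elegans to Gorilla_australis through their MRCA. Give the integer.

5

The MRCA of Formica_elegans and Gorilla_australis is the root of the tree.
From Formica_elegans up to that node: 3 branches. From Gorilla_australis up to the same node: 2 branches. Total: 3 + 2 = 5.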